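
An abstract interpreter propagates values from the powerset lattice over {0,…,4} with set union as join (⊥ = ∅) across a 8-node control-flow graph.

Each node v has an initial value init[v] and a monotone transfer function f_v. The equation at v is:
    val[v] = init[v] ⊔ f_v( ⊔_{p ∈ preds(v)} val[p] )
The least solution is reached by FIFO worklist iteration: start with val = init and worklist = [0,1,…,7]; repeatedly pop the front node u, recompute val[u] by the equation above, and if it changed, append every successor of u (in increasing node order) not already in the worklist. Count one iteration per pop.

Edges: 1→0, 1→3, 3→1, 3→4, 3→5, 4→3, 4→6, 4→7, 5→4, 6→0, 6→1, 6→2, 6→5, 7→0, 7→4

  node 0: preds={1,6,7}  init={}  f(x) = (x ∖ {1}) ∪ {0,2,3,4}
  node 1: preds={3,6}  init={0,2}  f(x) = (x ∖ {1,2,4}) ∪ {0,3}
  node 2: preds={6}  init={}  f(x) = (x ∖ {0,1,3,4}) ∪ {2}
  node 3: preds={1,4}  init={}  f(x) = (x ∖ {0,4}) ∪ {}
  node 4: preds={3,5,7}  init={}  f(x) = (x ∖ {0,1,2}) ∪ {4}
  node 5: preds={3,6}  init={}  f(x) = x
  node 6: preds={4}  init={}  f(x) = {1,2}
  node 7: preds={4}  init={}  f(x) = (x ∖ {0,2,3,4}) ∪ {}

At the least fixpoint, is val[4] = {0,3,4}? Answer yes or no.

no

Iteration log — 15 steps:
  step 1. node 0  ⊔preds={0,2}  new={0,2,3,4}  old={}  +wl: 
  step 2. node 1  ⊔preds={}  new={0,2,3}  old={0,2}  +wl: 0
  step 3. node 2  ⊔preds={}  new={2}  old={}  +wl: 
  step 4. node 3  ⊔preds={0,2,3}  new={2,3}  old={}  +wl: 1
  step 5. node 4  ⊔preds={2,3}  new={3,4}  old={}  +wl: 3
  step 6. node 5  ⊔preds={2,3}  new={2,3}  old={}  +wl: 4
  step 7. node 6  ⊔preds={3,4}  new={1,2}  old={}  +wl: 2,5
  step 8. node 7  ⊔preds={3,4}  new={}  stable
  step 9. node 0  ⊔preds={0,1,2,3}  new={0,2,3,4}  stable
  step 10. node 1  ⊔preds={1,2,3}  new={0,2,3}  stable
  step 11. node 3  ⊔preds={0,2,3,4}  new={2,3}  stable
  step 12. node 4  ⊔preds={2,3}  new={3,4}  stable
  step 13. node 2  ⊔preds={1,2}  new={2}  stable
  step 14. node 5  ⊔preds={1,2,3}  new={1,2,3}  old={2,3}  +wl: 4
  step 15. node 4  ⊔preds={1,2,3}  new={3,4}  stable

Least fixpoint reached:
  node 0: {0,2,3,4}
  node 1: {0,2,3}
  node 2: {2}
  node 3: {2,3}
  node 4: {3,4}
  node 5: {1,2,3}
  node 6: {1,2}
  node 7: {}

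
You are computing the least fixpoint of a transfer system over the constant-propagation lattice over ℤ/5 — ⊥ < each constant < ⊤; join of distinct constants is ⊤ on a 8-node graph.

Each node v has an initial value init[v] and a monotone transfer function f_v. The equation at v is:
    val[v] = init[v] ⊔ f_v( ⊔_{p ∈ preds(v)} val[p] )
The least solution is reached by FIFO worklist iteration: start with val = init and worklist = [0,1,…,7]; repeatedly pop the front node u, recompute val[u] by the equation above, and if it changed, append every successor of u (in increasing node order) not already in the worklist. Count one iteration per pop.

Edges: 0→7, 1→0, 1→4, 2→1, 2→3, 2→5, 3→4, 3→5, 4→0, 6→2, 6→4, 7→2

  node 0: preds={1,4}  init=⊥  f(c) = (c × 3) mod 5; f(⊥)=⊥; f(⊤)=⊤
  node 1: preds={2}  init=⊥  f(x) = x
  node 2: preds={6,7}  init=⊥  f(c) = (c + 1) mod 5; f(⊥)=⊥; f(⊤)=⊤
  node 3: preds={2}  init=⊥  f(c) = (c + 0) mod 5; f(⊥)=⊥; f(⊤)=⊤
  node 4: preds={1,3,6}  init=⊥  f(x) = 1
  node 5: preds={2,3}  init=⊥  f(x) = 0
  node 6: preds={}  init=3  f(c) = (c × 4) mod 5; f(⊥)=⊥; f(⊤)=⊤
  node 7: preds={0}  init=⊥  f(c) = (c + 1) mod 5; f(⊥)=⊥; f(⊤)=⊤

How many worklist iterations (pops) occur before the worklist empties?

18

Worklist (18 pops):
  #1 pop 0: in=⊥ → ⊥ (no change)
  #2 pop 1: in=⊥ → ⊥ (no change)
  #3 pop 2: in=3 → 4 (was ⊥); enqueue [1]
  #4 pop 3: in=4 → 4 (was ⊥); enqueue []
  #5 pop 4: in=⊤ → 1 (was ⊥); enqueue [0]
  #6 pop 5: in=4 → 0 (was ⊥); enqueue []
  #7 pop 6: in=⊥ → 3 (no change)
  #8 pop 7: in=⊥ → ⊥ (no change)
  #9 pop 1: in=4 → 4 (was ⊥); enqueue [4]
  #10 pop 0: in=⊤ → ⊤ (was ⊥); enqueue [7]
  #11 pop 4: in=⊤ → 1 (no change)
  #12 pop 7: in=⊤ → ⊤ (was ⊥); enqueue [2]
  #13 pop 2: in=⊤ → ⊤ (was 4); enqueue [1,3,5]
  #14 pop 1: in=⊤ → ⊤ (was 4); enqueue [0,4]
  #15 pop 3: in=⊤ → ⊤ (was 4); enqueue []
  #16 pop 5: in=⊤ → 0 (no change)
  #17 pop 0: in=⊤ → ⊤ (no change)
  #18 pop 4: in=⊤ → 1 (no change)

Fixpoint:
  val[0] = ⊤
  val[1] = ⊤
  val[2] = ⊤
  val[3] = ⊤
  val[4] = 1
  val[5] = 0
  val[6] = 3
  val[7] = ⊤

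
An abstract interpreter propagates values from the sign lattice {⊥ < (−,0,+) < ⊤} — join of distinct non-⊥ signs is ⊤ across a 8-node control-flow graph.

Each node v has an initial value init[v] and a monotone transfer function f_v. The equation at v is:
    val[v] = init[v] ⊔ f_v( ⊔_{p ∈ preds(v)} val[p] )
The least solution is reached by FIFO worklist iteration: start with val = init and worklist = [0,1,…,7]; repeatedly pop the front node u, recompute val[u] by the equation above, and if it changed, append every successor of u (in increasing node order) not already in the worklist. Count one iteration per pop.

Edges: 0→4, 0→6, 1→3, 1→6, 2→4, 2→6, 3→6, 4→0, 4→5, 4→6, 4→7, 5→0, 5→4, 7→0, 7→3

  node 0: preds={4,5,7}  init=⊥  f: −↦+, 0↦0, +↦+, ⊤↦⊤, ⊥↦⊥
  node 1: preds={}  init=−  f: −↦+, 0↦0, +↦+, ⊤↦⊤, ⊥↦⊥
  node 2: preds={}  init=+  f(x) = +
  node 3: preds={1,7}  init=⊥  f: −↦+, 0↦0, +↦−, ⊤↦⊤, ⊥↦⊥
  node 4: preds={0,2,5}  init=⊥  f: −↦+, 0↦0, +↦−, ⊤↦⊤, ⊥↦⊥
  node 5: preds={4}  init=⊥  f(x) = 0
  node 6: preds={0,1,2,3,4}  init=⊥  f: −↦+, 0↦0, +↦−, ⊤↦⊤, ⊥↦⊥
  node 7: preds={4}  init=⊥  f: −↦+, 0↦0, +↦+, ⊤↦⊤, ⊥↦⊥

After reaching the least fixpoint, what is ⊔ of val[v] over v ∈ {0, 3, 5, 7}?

Iteration log — 17 steps:
  step 1. node 0  ⊔preds=⊥  new=⊥  stable
  step 2. node 1  ⊔preds=⊥  new=−  stable
  step 3. node 2  ⊔preds=⊥  new=+  stable
  step 4. node 3  ⊔preds=−  new=+  old=⊥  +wl: 
  step 5. node 4  ⊔preds=+  new=−  old=⊥  +wl: 0
  step 6. node 5  ⊔preds=−  new=0  old=⊥  +wl: 4
  step 7. node 6  ⊔preds=⊤  new=⊤  old=⊥  +wl: 
  step 8. node 7  ⊔preds=−  new=+  old=⊥  +wl: 3
  step 9. node 0  ⊔preds=⊤  new=⊤  old=⊥  +wl: 6
  step 10. node 4  ⊔preds=⊤  new=⊤  old=−  +wl: 0,5,7
  step 11. node 3  ⊔preds=⊤  new=⊤  old=+  +wl: 
  step 12. node 6  ⊔preds=⊤  new=⊤  stable
  step 13. node 0  ⊔preds=⊤  new=⊤  stable
  step 14. node 5  ⊔preds=⊤  new=0  stable
  step 15. node 7  ⊔preds=⊤  new=⊤  old=+  +wl: 0,3
  step 16. node 0  ⊔preds=⊤  new=⊤  stable
  step 17. node 3  ⊔preds=⊤  new=⊤  stable

Least fixpoint reached:
  node 0: ⊤
  node 1: −
  node 2: +
  node 3: ⊤
  node 4: ⊤
  node 5: 0
  node 6: ⊤
  node 7: ⊤

⊤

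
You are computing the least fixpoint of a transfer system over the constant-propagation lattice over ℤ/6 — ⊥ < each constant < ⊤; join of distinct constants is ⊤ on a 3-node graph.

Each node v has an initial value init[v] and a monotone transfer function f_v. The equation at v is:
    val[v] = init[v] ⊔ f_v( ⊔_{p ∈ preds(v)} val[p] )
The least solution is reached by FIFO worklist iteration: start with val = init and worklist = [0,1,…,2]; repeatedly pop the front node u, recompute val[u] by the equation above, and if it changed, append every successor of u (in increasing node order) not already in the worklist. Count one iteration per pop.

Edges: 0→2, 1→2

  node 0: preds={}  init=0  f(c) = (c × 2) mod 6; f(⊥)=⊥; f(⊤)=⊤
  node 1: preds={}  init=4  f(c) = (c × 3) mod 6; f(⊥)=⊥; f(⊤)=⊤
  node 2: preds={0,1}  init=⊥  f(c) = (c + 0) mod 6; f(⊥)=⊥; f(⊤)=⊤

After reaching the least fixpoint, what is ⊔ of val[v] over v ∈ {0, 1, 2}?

Trace (3 dequeues):
  [1] u=0 | in ⊥ | out 0 | ==
  [2] u=1 | in ⊥ | out 4 | ==
  [3] u=2 | in ⊤ | out ⊤ | prev ⊥ | push {}

Converged values:
  [0] 0
  [1] 4
  [2] ⊤

⊤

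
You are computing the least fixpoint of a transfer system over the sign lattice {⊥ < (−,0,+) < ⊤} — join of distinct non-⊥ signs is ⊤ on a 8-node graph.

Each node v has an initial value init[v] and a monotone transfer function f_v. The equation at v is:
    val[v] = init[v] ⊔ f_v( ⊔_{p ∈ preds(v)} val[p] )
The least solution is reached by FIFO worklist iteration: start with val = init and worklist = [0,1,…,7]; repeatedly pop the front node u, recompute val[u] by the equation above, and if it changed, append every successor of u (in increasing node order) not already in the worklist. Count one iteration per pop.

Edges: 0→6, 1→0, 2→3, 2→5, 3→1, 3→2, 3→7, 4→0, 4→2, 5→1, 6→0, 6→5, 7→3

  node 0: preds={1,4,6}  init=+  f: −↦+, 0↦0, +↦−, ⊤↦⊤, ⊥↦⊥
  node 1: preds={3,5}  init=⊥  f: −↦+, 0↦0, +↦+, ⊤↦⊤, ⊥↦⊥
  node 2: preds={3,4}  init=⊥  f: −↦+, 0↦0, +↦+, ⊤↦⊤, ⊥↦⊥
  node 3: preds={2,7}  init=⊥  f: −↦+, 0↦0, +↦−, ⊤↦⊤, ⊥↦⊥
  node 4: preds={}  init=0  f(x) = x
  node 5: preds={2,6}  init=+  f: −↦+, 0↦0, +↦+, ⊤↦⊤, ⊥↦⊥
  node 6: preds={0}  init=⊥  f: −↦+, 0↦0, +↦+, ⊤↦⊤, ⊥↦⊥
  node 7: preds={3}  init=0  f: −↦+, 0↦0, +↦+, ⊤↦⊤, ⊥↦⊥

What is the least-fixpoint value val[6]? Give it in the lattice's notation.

Iteration log — 13 steps:
  step 1. node 0  ⊔preds=0  new=⊤  old=+  +wl: 
  step 2. node 1  ⊔preds=+  new=+  old=⊥  +wl: 0
  step 3. node 2  ⊔preds=0  new=0  old=⊥  +wl: 
  step 4. node 3  ⊔preds=0  new=0  old=⊥  +wl: 1,2
  step 5. node 4  ⊔preds=⊥  new=0  stable
  step 6. node 5  ⊔preds=0  new=⊤  old=+  +wl: 
  step 7. node 6  ⊔preds=⊤  new=⊤  old=⊥  +wl: 5
  step 8. node 7  ⊔preds=0  new=0  stable
  step 9. node 0  ⊔preds=⊤  new=⊤  stable
  step 10. node 1  ⊔preds=⊤  new=⊤  old=+  +wl: 0
  step 11. node 2  ⊔preds=0  new=0  stable
  step 12. node 5  ⊔preds=⊤  new=⊤  stable
  step 13. node 0  ⊔preds=⊤  new=⊤  stable

Least fixpoint reached:
  node 0: ⊤
  node 1: ⊤
  node 2: 0
  node 3: 0
  node 4: 0
  node 5: ⊤
  node 6: ⊤
  node 7: 0

⊤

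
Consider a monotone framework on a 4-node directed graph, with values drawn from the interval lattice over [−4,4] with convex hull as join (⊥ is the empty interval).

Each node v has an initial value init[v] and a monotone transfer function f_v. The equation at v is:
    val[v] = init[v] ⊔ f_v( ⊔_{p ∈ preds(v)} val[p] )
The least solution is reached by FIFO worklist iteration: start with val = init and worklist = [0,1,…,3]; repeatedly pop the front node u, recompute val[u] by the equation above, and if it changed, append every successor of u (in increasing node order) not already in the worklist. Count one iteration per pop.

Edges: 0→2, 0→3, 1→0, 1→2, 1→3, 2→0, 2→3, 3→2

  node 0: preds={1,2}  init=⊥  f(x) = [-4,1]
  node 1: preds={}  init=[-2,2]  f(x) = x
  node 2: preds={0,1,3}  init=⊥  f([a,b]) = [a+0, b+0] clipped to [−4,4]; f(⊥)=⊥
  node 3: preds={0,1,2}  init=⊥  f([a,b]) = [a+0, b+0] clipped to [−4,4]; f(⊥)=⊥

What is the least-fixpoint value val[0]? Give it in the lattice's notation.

[-4,1]

Trace (6 dequeues):
  [1] u=0 | in [-2,2] | out [-4,1] | prev ⊥ | push {}
  [2] u=1 | in ⊥ | out [-2,2] | ==
  [3] u=2 | in [-4,2] | out [-4,2] | prev ⊥ | push {0}
  [4] u=3 | in [-4,2] | out [-4,2] | prev ⊥ | push {2}
  [5] u=0 | in [-4,2] | out [-4,1] | ==
  [6] u=2 | in [-4,2] | out [-4,2] | ==

Converged values:
  [0] [-4,1]
  [1] [-2,2]
  [2] [-4,2]
  [3] [-4,2]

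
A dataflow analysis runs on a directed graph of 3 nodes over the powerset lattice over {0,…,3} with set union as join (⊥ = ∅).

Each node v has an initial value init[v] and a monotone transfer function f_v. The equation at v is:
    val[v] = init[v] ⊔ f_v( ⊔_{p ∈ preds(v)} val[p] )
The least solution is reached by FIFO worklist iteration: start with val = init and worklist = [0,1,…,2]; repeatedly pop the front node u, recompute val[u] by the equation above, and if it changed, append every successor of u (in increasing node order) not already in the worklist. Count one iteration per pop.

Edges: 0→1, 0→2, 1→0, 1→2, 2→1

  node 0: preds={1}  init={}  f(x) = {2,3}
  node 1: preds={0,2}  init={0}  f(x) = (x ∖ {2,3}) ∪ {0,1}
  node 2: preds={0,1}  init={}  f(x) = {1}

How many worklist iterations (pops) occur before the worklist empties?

5

Iteration log — 5 steps:
  step 1. node 0  ⊔preds={0}  new={2,3}  old={}  +wl: 
  step 2. node 1  ⊔preds={2,3}  new={0,1}  old={0}  +wl: 0
  step 3. node 2  ⊔preds={0,1,2,3}  new={1}  old={}  +wl: 1
  step 4. node 0  ⊔preds={0,1}  new={2,3}  stable
  step 5. node 1  ⊔preds={1,2,3}  new={0,1}  stable

Least fixpoint reached:
  node 0: {2,3}
  node 1: {0,1}
  node 2: {1}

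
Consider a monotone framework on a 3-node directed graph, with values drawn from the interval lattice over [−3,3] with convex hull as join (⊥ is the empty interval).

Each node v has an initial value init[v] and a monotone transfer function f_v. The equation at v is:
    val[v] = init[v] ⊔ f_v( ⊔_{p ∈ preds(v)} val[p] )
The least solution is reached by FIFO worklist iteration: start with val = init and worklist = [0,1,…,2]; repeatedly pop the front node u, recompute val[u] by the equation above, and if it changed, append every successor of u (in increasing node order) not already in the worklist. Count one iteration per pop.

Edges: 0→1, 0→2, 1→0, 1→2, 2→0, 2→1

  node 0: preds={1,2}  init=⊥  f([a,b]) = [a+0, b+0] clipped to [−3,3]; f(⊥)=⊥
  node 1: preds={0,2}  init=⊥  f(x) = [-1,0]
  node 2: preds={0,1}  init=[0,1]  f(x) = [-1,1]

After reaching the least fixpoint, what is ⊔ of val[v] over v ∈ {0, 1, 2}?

[-1,1]

Iteration log — 6 steps:
  step 1. node 0  ⊔preds=[0,1]  new=[0,1]  old=⊥  +wl: 
  step 2. node 1  ⊔preds=[0,1]  new=[-1,0]  old=⊥  +wl: 0
  step 3. node 2  ⊔preds=[-1,1]  new=[-1,1]  old=[0,1]  +wl: 1
  step 4. node 0  ⊔preds=[-1,1]  new=[-1,1]  old=[0,1]  +wl: 2
  step 5. node 1  ⊔preds=[-1,1]  new=[-1,0]  stable
  step 6. node 2  ⊔preds=[-1,1]  new=[-1,1]  stable

Least fixpoint reached:
  node 0: [-1,1]
  node 1: [-1,0]
  node 2: [-1,1]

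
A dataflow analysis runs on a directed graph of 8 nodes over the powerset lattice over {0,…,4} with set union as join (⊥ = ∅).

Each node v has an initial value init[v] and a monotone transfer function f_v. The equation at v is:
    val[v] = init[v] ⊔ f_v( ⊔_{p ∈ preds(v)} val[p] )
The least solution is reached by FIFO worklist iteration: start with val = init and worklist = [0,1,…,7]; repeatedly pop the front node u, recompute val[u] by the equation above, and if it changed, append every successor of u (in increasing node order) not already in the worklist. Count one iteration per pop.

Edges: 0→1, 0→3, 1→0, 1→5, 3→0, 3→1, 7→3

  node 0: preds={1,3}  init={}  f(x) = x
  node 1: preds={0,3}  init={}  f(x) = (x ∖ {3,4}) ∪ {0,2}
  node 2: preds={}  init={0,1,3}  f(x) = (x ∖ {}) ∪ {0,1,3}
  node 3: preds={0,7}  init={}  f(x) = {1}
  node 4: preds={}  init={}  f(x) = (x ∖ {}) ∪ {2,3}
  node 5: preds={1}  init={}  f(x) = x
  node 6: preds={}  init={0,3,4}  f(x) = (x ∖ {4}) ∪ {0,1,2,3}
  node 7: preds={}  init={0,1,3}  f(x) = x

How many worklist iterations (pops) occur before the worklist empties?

Iteration log — 13 steps:
  step 1. node 0  ⊔preds={}  new={}  stable
  step 2. node 1  ⊔preds={}  new={0,2}  old={}  +wl: 0
  step 3. node 2  ⊔preds={}  new={0,1,3}  stable
  step 4. node 3  ⊔preds={0,1,3}  new={1}  old={}  +wl: 1
  step 5. node 4  ⊔preds={}  new={2,3}  old={}  +wl: 
  step 6. node 5  ⊔preds={0,2}  new={0,2}  old={}  +wl: 
  step 7. node 6  ⊔preds={}  new={0,1,2,3,4}  old={0,3,4}  +wl: 
  step 8. node 7  ⊔preds={}  new={0,1,3}  stable
  step 9. node 0  ⊔preds={0,1,2}  new={0,1,2}  old={}  +wl: 3
  step 10. node 1  ⊔preds={0,1,2}  new={0,1,2}  old={0,2}  +wl: 0,5
  step 11. node 3  ⊔preds={0,1,2,3}  new={1}  stable
  step 12. node 0  ⊔preds={0,1,2}  new={0,1,2}  stable
  step 13. node 5  ⊔preds={0,1,2}  new={0,1,2}  old={0,2}  +wl: 

Least fixpoint reached:
  node 0: {0,1,2}
  node 1: {0,1,2}
  node 2: {0,1,3}
  node 3: {1}
  node 4: {2,3}
  node 5: {0,1,2}
  node 6: {0,1,2,3,4}
  node 7: {0,1,3}

13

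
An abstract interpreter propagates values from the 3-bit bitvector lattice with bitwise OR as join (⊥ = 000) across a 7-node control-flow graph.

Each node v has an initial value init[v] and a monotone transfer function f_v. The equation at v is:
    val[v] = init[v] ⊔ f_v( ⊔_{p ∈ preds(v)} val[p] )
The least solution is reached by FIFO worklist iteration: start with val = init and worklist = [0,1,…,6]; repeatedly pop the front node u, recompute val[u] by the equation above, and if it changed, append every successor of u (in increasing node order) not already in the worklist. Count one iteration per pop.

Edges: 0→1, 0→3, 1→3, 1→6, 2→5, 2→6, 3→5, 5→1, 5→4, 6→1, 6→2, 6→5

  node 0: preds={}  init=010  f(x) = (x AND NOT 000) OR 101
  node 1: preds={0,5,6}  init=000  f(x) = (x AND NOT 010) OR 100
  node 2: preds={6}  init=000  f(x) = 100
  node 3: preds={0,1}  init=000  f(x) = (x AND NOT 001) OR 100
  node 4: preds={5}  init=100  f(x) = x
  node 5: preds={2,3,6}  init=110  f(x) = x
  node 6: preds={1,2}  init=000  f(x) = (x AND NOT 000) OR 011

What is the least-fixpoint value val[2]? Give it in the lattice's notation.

100

Trace (12 dequeues):
  [1] u=0 | in 000 | out 111 | prev 010 | push {}
  [2] u=1 | in 111 | out 101 | prev 000 | push {}
  [3] u=2 | in 000 | out 100 | prev 000 | push {}
  [4] u=3 | in 111 | out 110 | prev 000 | push {}
  [5] u=4 | in 110 | out 110 | prev 100 | push {}
  [6] u=5 | in 110 | out 110 | ==
  [7] u=6 | in 101 | out 111 | prev 000 | push {1,2,5}
  [8] u=1 | in 111 | out 101 | ==
  [9] u=2 | in 111 | out 100 | ==
  [10] u=5 | in 111 | out 111 | prev 110 | push {1,4}
  [11] u=1 | in 111 | out 101 | ==
  [12] u=4 | in 111 | out 111 | prev 110 | push {}

Converged values:
  [0] 111
  [1] 101
  [2] 100
  [3] 110
  [4] 111
  [5] 111
  [6] 111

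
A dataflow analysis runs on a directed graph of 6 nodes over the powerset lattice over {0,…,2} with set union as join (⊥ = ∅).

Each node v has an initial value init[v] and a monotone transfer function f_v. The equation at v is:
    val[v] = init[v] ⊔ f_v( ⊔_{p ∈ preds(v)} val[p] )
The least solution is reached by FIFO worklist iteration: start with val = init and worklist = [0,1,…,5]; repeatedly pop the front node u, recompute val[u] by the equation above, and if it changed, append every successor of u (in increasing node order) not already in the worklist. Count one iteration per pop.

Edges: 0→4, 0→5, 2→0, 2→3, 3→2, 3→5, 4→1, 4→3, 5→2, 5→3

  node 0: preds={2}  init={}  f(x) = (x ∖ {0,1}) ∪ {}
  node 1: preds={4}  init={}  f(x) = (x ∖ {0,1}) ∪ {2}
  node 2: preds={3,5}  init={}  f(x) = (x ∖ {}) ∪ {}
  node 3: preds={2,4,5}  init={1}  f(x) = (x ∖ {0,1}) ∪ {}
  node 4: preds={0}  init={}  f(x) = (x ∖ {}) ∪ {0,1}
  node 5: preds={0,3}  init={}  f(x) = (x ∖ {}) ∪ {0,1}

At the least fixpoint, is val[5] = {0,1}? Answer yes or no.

yes

Worklist (12 pops):
  #1 pop 0: in={} → {} (no change)
  #2 pop 1: in={} → {2} (was {}); enqueue []
  #3 pop 2: in={1} → {1} (was {}); enqueue [0]
  #4 pop 3: in={1} → {1} (no change)
  #5 pop 4: in={} → {0,1} (was {}); enqueue [1,3]
  #6 pop 5: in={1} → {0,1} (was {}); enqueue [2]
  #7 pop 0: in={1} → {} (no change)
  #8 pop 1: in={0,1} → {2} (no change)
  #9 pop 3: in={0,1} → {1} (no change)
  #10 pop 2: in={0,1} → {0,1} (was {1}); enqueue [0,3]
  #11 pop 0: in={0,1} → {} (no change)
  #12 pop 3: in={0,1} → {1} (no change)

Fixpoint:
  val[0] = {}
  val[1] = {2}
  val[2] = {0,1}
  val[3] = {1}
  val[4] = {0,1}
  val[5] = {0,1}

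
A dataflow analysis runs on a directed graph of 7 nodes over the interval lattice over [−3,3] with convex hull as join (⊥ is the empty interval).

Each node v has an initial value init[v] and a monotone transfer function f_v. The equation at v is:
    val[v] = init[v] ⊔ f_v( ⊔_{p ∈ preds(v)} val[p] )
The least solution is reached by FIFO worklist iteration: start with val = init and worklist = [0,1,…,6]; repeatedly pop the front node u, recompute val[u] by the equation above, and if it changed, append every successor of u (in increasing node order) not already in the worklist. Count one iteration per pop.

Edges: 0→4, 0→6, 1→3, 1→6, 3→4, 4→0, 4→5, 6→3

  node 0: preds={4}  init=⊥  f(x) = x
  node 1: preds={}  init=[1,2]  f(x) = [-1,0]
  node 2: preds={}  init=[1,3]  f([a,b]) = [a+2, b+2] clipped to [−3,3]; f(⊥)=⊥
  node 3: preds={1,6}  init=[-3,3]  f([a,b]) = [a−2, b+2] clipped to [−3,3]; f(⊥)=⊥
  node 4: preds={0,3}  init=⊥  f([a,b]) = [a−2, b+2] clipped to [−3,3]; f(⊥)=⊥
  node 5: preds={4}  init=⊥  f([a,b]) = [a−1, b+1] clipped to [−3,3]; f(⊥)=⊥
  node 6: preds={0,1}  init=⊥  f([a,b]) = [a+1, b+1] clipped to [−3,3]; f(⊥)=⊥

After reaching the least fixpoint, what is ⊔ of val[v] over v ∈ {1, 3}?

[-3,3]

Trace (12 dequeues):
  [1] u=0 | in ⊥ | out ⊥ | ==
  [2] u=1 | in ⊥ | out [-1,2] | prev [1,2] | push {}
  [3] u=2 | in ⊥ | out [1,3] | ==
  [4] u=3 | in [-1,2] | out [-3,3] | ==
  [5] u=4 | in [-3,3] | out [-3,3] | prev ⊥ | push {0}
  [6] u=5 | in [-3,3] | out [-3,3] | prev ⊥ | push {}
  [7] u=6 | in [-1,2] | out [0,3] | prev ⊥ | push {3}
  [8] u=0 | in [-3,3] | out [-3,3] | prev ⊥ | push {4,6}
  [9] u=3 | in [-1,3] | out [-3,3] | ==
  [10] u=4 | in [-3,3] | out [-3,3] | ==
  [11] u=6 | in [-3,3] | out [-2,3] | prev [0,3] | push {3}
  [12] u=3 | in [-2,3] | out [-3,3] | ==

Converged values:
  [0] [-3,3]
  [1] [-1,2]
  [2] [1,3]
  [3] [-3,3]
  [4] [-3,3]
  [5] [-3,3]
  [6] [-2,3]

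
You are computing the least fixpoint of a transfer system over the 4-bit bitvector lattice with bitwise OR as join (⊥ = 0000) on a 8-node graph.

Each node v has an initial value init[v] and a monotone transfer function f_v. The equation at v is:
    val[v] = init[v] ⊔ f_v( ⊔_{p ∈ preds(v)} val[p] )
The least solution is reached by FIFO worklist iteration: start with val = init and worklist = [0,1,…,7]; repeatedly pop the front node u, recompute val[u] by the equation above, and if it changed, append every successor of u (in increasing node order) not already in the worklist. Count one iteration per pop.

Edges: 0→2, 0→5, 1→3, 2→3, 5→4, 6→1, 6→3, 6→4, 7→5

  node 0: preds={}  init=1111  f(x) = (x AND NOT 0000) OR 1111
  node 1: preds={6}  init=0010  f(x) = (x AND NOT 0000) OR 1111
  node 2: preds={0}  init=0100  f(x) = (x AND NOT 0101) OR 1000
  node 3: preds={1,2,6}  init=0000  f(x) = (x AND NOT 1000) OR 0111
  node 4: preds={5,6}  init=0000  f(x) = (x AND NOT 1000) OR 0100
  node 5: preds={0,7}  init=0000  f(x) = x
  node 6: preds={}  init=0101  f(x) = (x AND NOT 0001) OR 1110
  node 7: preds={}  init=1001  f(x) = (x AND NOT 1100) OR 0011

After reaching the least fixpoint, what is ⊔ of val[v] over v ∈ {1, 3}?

1111

Trace (12 dequeues):
  [1] u=0 | in 0000 | out 1111 | ==
  [2] u=1 | in 0101 | out 1111 | prev 0010 | push {}
  [3] u=2 | in 1111 | out 1110 | prev 0100 | push {}
  [4] u=3 | in 1111 | out 0111 | prev 0000 | push {}
  [5] u=4 | in 0101 | out 0101 | prev 0000 | push {}
  [6] u=5 | in 1111 | out 1111 | prev 0000 | push {4}
  [7] u=6 | in 0000 | out 1111 | prev 0101 | push {1,3}
  [8] u=7 | in 0000 | out 1011 | prev 1001 | push {5}
  [9] u=4 | in 1111 | out 0111 | prev 0101 | push {}
  [10] u=1 | in 1111 | out 1111 | ==
  [11] u=3 | in 1111 | out 0111 | ==
  [12] u=5 | in 1111 | out 1111 | ==

Converged values:
  [0] 1111
  [1] 1111
  [2] 1110
  [3] 0111
  [4] 0111
  [5] 1111
  [6] 1111
  [7] 1011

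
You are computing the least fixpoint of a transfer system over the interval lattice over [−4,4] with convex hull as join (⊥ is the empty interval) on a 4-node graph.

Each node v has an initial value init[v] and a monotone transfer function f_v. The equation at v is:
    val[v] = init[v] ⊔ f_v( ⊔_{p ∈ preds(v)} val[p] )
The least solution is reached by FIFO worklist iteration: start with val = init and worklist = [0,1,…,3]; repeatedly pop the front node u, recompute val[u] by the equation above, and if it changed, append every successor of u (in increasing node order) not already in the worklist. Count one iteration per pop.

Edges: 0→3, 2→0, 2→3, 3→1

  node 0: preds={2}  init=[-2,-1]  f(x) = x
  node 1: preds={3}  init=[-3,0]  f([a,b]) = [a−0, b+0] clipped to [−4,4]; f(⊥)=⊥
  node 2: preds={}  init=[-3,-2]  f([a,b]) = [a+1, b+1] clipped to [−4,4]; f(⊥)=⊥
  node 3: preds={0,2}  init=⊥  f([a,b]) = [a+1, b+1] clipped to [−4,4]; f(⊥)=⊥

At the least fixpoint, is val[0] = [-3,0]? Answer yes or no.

no

Trace (5 dequeues):
  [1] u=0 | in [-3,-2] | out [-3,-1] | prev [-2,-1] | push {}
  [2] u=1 | in ⊥ | out [-3,0] | ==
  [3] u=2 | in ⊥ | out [-3,-2] | ==
  [4] u=3 | in [-3,-1] | out [-2,0] | prev ⊥ | push {1}
  [5] u=1 | in [-2,0] | out [-3,0] | ==

Converged values:
  [0] [-3,-1]
  [1] [-3,0]
  [2] [-3,-2]
  [3] [-2,0]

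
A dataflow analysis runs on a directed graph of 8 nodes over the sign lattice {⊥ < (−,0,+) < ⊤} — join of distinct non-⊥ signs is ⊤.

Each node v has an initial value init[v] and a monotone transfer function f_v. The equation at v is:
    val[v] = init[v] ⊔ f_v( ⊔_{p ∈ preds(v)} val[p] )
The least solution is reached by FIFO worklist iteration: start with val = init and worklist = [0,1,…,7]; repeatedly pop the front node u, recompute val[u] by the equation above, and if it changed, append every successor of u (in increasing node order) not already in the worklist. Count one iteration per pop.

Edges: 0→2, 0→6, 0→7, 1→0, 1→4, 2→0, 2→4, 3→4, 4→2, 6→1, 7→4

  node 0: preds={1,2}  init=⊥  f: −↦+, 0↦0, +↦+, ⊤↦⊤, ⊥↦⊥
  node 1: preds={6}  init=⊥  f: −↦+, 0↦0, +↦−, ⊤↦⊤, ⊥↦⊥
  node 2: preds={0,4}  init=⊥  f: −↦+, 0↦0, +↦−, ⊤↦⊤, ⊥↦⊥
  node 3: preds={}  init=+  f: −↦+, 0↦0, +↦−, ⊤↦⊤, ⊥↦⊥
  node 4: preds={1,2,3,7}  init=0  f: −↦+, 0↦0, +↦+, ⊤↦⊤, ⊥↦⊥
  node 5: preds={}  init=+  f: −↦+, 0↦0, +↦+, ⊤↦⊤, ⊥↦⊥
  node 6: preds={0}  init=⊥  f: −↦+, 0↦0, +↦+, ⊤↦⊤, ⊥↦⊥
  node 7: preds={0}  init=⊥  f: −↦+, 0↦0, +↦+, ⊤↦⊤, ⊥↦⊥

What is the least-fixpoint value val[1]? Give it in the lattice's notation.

⊤

Worklist (23 pops):
  #1 pop 0: in=⊥ → ⊥ (no change)
  #2 pop 1: in=⊥ → ⊥ (no change)
  #3 pop 2: in=0 → 0 (was ⊥); enqueue [0]
  #4 pop 3: in=⊥ → + (no change)
  #5 pop 4: in=⊤ → ⊤ (was 0); enqueue [2]
  #6 pop 5: in=⊥ → + (no change)
  #7 pop 6: in=⊥ → ⊥ (no change)
  #8 pop 7: in=⊥ → ⊥ (no change)
  #9 pop 0: in=0 → 0 (was ⊥); enqueue [6,7]
  #10 pop 2: in=⊤ → ⊤ (was 0); enqueue [0,4]
  #11 pop 6: in=0 → 0 (was ⊥); enqueue [1]
  #12 pop 7: in=0 → 0 (was ⊥); enqueue []
  #13 pop 0: in=⊤ → ⊤ (was 0); enqueue [2,6,7]
  #14 pop 4: in=⊤ → ⊤ (no change)
  #15 pop 1: in=0 → 0 (was ⊥); enqueue [0,4]
  #16 pop 2: in=⊤ → ⊤ (no change)
  #17 pop 6: in=⊤ → ⊤ (was 0); enqueue [1]
  #18 pop 7: in=⊤ → ⊤ (was 0); enqueue []
  #19 pop 0: in=⊤ → ⊤ (no change)
  #20 pop 4: in=⊤ → ⊤ (no change)
  #21 pop 1: in=⊤ → ⊤ (was 0); enqueue [0,4]
  #22 pop 0: in=⊤ → ⊤ (no change)
  #23 pop 4: in=⊤ → ⊤ (no change)

Fixpoint:
  val[0] = ⊤
  val[1] = ⊤
  val[2] = ⊤
  val[3] = +
  val[4] = ⊤
  val[5] = +
  val[6] = ⊤
  val[7] = ⊤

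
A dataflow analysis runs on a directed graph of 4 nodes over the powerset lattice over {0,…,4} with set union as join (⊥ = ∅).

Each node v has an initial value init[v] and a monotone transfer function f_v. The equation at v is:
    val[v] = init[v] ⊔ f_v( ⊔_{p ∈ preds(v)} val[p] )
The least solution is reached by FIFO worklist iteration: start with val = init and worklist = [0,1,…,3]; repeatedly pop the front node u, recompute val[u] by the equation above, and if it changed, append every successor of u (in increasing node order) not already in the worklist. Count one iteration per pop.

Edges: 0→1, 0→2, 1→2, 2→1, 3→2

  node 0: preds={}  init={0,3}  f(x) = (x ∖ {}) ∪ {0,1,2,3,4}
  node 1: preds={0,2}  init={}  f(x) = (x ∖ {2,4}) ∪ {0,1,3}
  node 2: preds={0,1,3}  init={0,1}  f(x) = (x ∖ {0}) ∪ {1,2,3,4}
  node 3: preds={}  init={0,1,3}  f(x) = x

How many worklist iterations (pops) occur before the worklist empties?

5

Trace (5 dequeues):
  [1] u=0 | in {} | out {0,1,2,3,4} | prev {0,3} | push {}
  [2] u=1 | in {0,1,2,3,4} | out {0,1,3} | prev {} | push {}
  [3] u=2 | in {0,1,2,3,4} | out {0,1,2,3,4} | prev {0,1} | push {1}
  [4] u=3 | in {} | out {0,1,3} | ==
  [5] u=1 | in {0,1,2,3,4} | out {0,1,3} | ==

Converged values:
  [0] {0,1,2,3,4}
  [1] {0,1,3}
  [2] {0,1,2,3,4}
  [3] {0,1,3}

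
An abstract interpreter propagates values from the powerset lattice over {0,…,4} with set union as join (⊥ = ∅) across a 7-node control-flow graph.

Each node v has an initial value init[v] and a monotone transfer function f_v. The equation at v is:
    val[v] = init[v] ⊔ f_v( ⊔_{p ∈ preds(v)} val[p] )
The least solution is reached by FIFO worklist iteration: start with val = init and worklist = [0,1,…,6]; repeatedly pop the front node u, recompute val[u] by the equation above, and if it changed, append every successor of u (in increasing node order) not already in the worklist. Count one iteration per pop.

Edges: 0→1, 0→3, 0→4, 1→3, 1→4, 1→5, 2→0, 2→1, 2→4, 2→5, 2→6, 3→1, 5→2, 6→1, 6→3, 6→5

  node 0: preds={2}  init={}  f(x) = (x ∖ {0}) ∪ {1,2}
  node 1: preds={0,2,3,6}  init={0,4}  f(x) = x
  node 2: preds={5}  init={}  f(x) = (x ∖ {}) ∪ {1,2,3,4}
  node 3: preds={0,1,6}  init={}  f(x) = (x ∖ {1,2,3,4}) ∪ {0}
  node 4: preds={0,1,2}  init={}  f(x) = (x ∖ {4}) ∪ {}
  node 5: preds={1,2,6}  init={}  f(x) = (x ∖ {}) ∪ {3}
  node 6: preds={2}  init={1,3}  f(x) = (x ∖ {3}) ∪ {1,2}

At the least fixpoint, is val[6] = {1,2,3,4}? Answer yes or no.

no

Worklist (19 pops):
  #1 pop 0: in={} → {1,2} (was {}); enqueue []
  #2 pop 1: in={1,2,3} → {0,1,2,3,4} (was {0,4}); enqueue []
  #3 pop 2: in={} → {1,2,3,4} (was {}); enqueue [0,1]
  #4 pop 3: in={0,1,2,3,4} → {0} (was {}); enqueue []
  #5 pop 4: in={0,1,2,3,4} → {0,1,2,3} (was {}); enqueue []
  #6 pop 5: in={0,1,2,3,4} → {0,1,2,3,4} (was {}); enqueue [2]
  #7 pop 6: in={1,2,3,4} → {1,2,3,4} (was {1,3}); enqueue [3,5]
  #8 pop 0: in={1,2,3,4} → {1,2,3,4} (was {1,2}); enqueue [4]
  #9 pop 1: in={0,1,2,3,4} → {0,1,2,3,4} (no change)
  #10 pop 2: in={0,1,2,3,4} → {0,1,2,3,4} (was {1,2,3,4}); enqueue [0,1,6]
  #11 pop 3: in={0,1,2,3,4} → {0} (no change)
  #12 pop 5: in={0,1,2,3,4} → {0,1,2,3,4} (no change)
  #13 pop 4: in={0,1,2,3,4} → {0,1,2,3} (no change)
  #14 pop 0: in={0,1,2,3,4} → {1,2,3,4} (no change)
  #15 pop 1: in={0,1,2,3,4} → {0,1,2,3,4} (no change)
  #16 pop 6: in={0,1,2,3,4} → {0,1,2,3,4} (was {1,2,3,4}); enqueue [1,3,5]
  #17 pop 1: in={0,1,2,3,4} → {0,1,2,3,4} (no change)
  #18 pop 3: in={0,1,2,3,4} → {0} (no change)
  #19 pop 5: in={0,1,2,3,4} → {0,1,2,3,4} (no change)

Fixpoint:
  val[0] = {1,2,3,4}
  val[1] = {0,1,2,3,4}
  val[2] = {0,1,2,3,4}
  val[3] = {0}
  val[4] = {0,1,2,3}
  val[5] = {0,1,2,3,4}
  val[6] = {0,1,2,3,4}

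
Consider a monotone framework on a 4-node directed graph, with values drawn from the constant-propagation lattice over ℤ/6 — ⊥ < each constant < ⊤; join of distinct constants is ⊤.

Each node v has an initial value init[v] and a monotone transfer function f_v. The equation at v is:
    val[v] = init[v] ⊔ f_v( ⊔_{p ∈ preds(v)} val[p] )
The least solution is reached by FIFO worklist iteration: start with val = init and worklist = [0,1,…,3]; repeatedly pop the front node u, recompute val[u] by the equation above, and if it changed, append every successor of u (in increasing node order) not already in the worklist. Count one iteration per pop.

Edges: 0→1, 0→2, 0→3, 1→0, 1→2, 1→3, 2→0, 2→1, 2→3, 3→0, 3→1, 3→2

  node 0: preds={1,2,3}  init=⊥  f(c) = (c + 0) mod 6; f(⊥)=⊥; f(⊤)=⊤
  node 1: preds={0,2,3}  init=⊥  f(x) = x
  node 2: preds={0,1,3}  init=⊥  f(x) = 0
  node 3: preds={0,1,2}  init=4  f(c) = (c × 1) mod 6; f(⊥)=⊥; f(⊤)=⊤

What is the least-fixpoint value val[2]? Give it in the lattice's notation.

Iteration log — 9 steps:
  step 1. node 0  ⊔preds=4  new=4  old=⊥  +wl: 
  step 2. node 1  ⊔preds=4  new=4  old=⊥  +wl: 0
  step 3. node 2  ⊔preds=4  new=0  old=⊥  +wl: 1
  step 4. node 3  ⊔preds=⊤  new=⊤  old=4  +wl: 2
  step 5. node 0  ⊔preds=⊤  new=⊤  old=4  +wl: 3
  step 6. node 1  ⊔preds=⊤  new=⊤  old=4  +wl: 0
  step 7. node 2  ⊔preds=⊤  new=0  stable
  step 8. node 3  ⊔preds=⊤  new=⊤  stable
  step 9. node 0  ⊔preds=⊤  new=⊤  stable

Least fixpoint reached:
  node 0: ⊤
  node 1: ⊤
  node 2: 0
  node 3: ⊤

0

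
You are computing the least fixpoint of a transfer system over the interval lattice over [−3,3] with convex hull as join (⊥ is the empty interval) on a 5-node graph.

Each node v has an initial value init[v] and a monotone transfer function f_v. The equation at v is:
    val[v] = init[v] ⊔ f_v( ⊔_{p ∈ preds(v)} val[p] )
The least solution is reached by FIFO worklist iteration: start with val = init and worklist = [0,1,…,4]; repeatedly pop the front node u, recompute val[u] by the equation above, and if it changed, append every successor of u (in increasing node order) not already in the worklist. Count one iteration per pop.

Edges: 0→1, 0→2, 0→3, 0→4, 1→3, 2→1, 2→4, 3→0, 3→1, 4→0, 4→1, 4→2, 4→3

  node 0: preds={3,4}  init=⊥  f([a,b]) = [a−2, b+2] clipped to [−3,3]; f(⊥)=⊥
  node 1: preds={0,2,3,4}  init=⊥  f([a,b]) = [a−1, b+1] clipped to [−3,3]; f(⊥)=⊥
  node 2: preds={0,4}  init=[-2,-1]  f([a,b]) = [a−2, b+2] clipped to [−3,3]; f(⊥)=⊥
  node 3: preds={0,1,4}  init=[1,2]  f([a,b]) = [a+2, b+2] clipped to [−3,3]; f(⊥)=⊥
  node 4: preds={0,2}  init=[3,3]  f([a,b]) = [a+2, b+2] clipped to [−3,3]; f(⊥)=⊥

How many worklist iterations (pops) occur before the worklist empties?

Iteration log — 11 steps:
  step 1. node 0  ⊔preds=[1,3]  new=[-1,3]  old=⊥  +wl: 
  step 2. node 1  ⊔preds=[-2,3]  new=[-3,3]  old=⊥  +wl: 
  step 3. node 2  ⊔preds=[-1,3]  new=[-3,3]  old=[-2,-1]  +wl: 1
  step 4. node 3  ⊔preds=[-3,3]  new=[-1,3]  old=[1,2]  +wl: 0
  step 5. node 4  ⊔preds=[-3,3]  new=[-1,3]  old=[3,3]  +wl: 2,3
  step 6. node 1  ⊔preds=[-3,3]  new=[-3,3]  stable
  step 7. node 0  ⊔preds=[-1,3]  new=[-3,3]  old=[-1,3]  +wl: 1,4
  step 8. node 2  ⊔preds=[-3,3]  new=[-3,3]  stable
  step 9. node 3  ⊔preds=[-3,3]  new=[-1,3]  stable
  step 10. node 1  ⊔preds=[-3,3]  new=[-3,3]  stable
  step 11. node 4  ⊔preds=[-3,3]  new=[-1,3]  stable

Least fixpoint reached:
  node 0: [-3,3]
  node 1: [-3,3]
  node 2: [-3,3]
  node 3: [-1,3]
  node 4: [-1,3]

11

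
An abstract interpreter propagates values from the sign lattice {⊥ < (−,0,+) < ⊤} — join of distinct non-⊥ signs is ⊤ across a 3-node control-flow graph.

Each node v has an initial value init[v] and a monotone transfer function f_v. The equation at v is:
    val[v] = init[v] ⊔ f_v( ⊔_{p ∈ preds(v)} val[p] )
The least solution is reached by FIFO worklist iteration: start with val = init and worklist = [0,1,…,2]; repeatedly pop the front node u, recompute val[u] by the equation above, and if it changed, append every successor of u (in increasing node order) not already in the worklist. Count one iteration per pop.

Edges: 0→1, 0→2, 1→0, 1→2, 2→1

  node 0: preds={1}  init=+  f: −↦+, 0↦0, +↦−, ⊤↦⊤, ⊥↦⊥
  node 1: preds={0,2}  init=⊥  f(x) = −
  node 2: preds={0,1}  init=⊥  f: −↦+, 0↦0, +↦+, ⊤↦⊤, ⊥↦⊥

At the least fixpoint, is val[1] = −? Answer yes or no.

yes

Trace (5 dequeues):
  [1] u=0 | in ⊥ | out + | ==
  [2] u=1 | in + | out − | prev ⊥ | push {0}
  [3] u=2 | in ⊤ | out ⊤ | prev ⊥ | push {1}
  [4] u=0 | in − | out + | ==
  [5] u=1 | in ⊤ | out − | ==

Converged values:
  [0] +
  [1] −
  [2] ⊤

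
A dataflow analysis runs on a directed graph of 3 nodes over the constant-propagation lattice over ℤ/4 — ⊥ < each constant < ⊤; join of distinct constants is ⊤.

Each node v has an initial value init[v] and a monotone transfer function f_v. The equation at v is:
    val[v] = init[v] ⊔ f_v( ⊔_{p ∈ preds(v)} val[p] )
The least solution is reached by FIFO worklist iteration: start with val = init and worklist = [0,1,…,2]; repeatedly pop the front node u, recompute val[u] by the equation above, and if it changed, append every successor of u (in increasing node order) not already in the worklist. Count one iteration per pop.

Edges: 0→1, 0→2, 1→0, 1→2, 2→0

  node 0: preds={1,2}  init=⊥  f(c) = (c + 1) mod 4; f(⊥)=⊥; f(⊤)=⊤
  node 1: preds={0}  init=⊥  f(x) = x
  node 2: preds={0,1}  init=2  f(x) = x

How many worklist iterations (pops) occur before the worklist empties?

Worklist (7 pops):
  #1 pop 0: in=2 → 3 (was ⊥); enqueue []
  #2 pop 1: in=3 → 3 (was ⊥); enqueue [0]
  #3 pop 2: in=3 → ⊤ (was 2); enqueue []
  #4 pop 0: in=⊤ → ⊤ (was 3); enqueue [1,2]
  #5 pop 1: in=⊤ → ⊤ (was 3); enqueue [0]
  #6 pop 2: in=⊤ → ⊤ (no change)
  #7 pop 0: in=⊤ → ⊤ (no change)

Fixpoint:
  val[0] = ⊤
  val[1] = ⊤
  val[2] = ⊤

7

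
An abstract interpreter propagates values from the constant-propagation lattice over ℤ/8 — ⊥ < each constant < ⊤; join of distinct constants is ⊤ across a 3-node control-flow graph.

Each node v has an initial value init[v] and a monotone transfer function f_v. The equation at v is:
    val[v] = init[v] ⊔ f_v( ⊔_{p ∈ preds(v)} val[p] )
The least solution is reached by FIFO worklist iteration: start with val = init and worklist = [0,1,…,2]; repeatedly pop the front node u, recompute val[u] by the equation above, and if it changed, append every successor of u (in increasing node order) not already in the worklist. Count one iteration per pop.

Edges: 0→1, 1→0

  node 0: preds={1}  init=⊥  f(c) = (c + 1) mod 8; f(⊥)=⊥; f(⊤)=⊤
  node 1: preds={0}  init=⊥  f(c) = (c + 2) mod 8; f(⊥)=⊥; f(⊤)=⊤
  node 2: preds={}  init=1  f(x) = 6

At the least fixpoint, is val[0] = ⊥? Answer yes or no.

Worklist (3 pops):
  #1 pop 0: in=⊥ → ⊥ (no change)
  #2 pop 1: in=⊥ → ⊥ (no change)
  #3 pop 2: in=⊥ → ⊤ (was 1); enqueue []

Fixpoint:
  val[0] = ⊥
  val[1] = ⊥
  val[2] = ⊤

yes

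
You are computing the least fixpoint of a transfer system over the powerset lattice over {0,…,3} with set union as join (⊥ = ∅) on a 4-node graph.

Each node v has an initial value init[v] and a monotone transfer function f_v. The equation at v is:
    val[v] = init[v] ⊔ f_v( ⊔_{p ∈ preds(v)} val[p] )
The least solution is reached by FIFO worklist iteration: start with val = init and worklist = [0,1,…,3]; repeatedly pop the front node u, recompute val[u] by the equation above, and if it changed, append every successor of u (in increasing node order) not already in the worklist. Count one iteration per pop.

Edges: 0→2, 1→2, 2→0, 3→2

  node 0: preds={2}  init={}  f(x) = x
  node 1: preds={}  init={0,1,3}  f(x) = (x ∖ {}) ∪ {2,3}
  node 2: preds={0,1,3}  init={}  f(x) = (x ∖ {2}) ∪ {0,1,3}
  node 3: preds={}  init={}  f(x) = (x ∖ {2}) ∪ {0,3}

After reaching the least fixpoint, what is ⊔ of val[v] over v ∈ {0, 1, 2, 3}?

Worklist (6 pops):
  #1 pop 0: in={} → {} (no change)
  #2 pop 1: in={} → {0,1,2,3} (was {0,1,3}); enqueue []
  #3 pop 2: in={0,1,2,3} → {0,1,3} (was {}); enqueue [0]
  #4 pop 3: in={} → {0,3} (was {}); enqueue [2]
  #5 pop 0: in={0,1,3} → {0,1,3} (was {}); enqueue []
  #6 pop 2: in={0,1,2,3} → {0,1,3} (no change)

Fixpoint:
  val[0] = {0,1,3}
  val[1] = {0,1,2,3}
  val[2] = {0,1,3}
  val[3] = {0,3}

{0,1,2,3}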